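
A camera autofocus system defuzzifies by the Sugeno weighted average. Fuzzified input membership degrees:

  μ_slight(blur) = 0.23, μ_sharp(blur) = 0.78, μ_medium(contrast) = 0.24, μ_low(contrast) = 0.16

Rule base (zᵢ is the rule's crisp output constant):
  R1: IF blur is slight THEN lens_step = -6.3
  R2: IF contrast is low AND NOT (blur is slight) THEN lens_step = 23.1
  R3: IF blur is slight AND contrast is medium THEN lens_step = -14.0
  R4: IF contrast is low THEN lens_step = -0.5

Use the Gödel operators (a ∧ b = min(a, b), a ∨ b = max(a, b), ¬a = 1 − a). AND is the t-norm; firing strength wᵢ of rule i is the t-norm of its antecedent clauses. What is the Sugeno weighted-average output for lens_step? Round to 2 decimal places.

-1.35

R1 (z=-6.3): slight=0.23 → w = 0.23
R2 (z=23.1): low=0.16, ¬slight=1−0.23=0.77; AND[min(a, b)] → w = 0.16
R3 (z=-14.0): slight=0.23, medium=0.24; AND[min(a, b)] → w = 0.23
R4 (z=-0.5): low=0.16 → w = 0.16
Weighted average = (0.23·-6.3 + 0.16·23.1 + 0.23·-14.0 + 0.16·-0.5) / (0.23 + 0.16 + 0.23 + 0.16)
  = -1.0530 / 0.7800 = -1.35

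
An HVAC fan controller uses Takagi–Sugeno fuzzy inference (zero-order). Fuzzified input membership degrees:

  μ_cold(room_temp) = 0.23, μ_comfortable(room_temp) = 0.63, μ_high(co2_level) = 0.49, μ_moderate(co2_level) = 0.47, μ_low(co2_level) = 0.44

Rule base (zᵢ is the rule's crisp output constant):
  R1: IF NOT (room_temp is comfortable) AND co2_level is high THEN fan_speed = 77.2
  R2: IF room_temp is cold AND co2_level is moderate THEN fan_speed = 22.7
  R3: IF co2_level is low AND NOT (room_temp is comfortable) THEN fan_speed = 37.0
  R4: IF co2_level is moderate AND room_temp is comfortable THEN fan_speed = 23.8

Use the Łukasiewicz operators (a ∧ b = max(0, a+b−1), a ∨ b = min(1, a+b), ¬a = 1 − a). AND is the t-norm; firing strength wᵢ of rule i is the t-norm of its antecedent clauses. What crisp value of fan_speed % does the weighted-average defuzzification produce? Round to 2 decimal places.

23.80

R1 (z=77.2): ¬comfortable=1−0.63=0.37, high=0.49; AND[max(0, a+b−1)] → w = 0.00
R2 (z=22.7): cold=0.23, moderate=0.47; AND[max(0, a+b−1)] → w = 0.00
R3 (z=37.0): low=0.44, ¬comfortable=1−0.63=0.37; AND[max(0, a+b−1)] → w = 0.00
R4 (z=23.8): moderate=0.47, comfortable=0.63; AND[max(0, a+b−1)] → w = 0.10
Weighted average = (0.00·77.2 + 0.00·22.7 + 0.00·37.0 + 0.10·23.8) / (0.00 + 0.00 + 0.00 + 0.10)
  = 2.3800 / 0.1000 = 23.80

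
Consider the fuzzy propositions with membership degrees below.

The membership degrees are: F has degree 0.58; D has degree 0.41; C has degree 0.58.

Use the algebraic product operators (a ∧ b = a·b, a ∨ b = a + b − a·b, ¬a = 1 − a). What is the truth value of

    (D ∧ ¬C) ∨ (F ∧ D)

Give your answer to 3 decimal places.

¬C = 1 − 0.5800 = 0.4200
D ∧ ¬C = a·b on (0.4100, 0.4200) = 0.1722
F ∧ D = a·b on (0.5800, 0.4100) = 0.2378
(D ∧ ¬C) ∨ (F ∧ D) = a + b − a·b on (0.1722, 0.2378) = 0.3691

0.369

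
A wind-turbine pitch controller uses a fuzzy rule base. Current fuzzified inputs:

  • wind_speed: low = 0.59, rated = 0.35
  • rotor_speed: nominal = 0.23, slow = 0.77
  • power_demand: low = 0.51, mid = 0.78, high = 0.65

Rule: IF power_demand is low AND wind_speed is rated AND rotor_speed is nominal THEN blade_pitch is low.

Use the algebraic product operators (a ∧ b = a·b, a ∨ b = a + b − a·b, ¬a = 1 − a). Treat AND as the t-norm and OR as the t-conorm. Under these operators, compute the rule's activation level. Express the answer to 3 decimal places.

firing strength: low=0.51, rated=0.35, nominal=0.23; AND[a·b] → w = 0.0411

0.041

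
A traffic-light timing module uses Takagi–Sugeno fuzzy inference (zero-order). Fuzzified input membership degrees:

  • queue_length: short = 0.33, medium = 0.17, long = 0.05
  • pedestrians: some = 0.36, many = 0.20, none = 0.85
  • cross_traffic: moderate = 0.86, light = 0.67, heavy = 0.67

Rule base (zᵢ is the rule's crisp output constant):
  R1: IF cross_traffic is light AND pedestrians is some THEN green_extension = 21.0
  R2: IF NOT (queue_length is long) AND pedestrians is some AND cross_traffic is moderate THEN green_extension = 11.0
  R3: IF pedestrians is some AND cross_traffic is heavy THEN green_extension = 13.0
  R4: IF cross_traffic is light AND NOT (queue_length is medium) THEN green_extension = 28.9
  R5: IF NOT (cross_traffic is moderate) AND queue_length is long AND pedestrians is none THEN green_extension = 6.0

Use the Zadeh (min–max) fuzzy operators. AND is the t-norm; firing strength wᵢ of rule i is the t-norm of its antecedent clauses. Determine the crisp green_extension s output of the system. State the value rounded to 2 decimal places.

R1 (z=21.0): light=0.67, some=0.36; AND[min(a, b)] → w = 0.36
R2 (z=11.0): ¬long=1−0.05=0.95, some=0.36, moderate=0.86; AND[min(a, b)] → w = 0.36
R3 (z=13.0): some=0.36, heavy=0.67; AND[min(a, b)] → w = 0.36
R4 (z=28.9): light=0.67, ¬medium=1−0.17=0.83; AND[min(a, b)] → w = 0.67
R5 (z=6.0): ¬moderate=1−0.86=0.14, long=0.05, none=0.85; AND[min(a, b)] → w = 0.05
Weighted average = (0.36·21.0 + 0.36·11.0 + 0.36·13.0 + 0.67·28.9 + 0.05·6.0) / (0.36 + 0.36 + 0.36 + 0.67 + 0.05)
  = 35.8630 / 1.8000 = 19.92

19.92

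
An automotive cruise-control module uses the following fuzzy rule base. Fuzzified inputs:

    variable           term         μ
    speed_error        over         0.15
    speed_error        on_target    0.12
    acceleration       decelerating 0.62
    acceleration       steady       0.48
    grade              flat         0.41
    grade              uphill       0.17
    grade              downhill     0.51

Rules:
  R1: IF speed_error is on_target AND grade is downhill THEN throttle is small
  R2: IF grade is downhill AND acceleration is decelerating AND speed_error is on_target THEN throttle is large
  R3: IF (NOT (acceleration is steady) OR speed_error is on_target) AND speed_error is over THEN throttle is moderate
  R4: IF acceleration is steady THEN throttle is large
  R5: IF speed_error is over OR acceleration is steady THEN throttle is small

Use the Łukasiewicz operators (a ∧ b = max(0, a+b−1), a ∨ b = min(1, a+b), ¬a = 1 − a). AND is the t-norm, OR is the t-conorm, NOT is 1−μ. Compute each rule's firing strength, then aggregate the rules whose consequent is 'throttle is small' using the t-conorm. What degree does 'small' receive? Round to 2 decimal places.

R1: on_target=0.12, downhill=0.51; AND[max(0, a+b−1)] → w = 0.00
R2: downhill=0.51, decelerating=0.62, on_target=0.12; AND[max(0, a+b−1)] → w = 0.00
R3: (¬steady=1−0.48=0.52 OR on_target=0.12) = 0.64; AND[max(0, a+b−1)] with over=0.15 → w = 0.00
R4: steady=0.48 → w = 0.48
R5: over=0.15, steady=0.48; OR[min(1, a+b)] → w = 0.63
Rules with consequent 'small': {R1, R5} → strengths 0.00, 0.63
Aggregate via t-conorm [min(1, a+b)]: 0.63

0.63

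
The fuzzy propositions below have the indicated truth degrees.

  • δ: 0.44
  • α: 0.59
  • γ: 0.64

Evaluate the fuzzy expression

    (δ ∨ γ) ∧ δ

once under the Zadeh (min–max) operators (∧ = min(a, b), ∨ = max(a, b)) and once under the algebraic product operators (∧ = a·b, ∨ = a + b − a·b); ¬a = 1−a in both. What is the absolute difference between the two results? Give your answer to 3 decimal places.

0.089

Under Zadeh (min–max):
  δ ∨ γ = max(a, b) on (0.44, 0.64) = 0.64
  (δ ∨ γ) ∧ δ = min(a, b) on (0.64, 0.44) = 0.44
  → value = 0.4400
Under algebraic product:
  δ ∨ γ = a + b − a·b on (0.4400, 0.6400) = 0.7984
  (δ ∨ γ) ∧ δ = a·b on (0.7984, 0.4400) = 0.3513
  → value = 0.3513
|0.4400 − 0.3513| = 0.089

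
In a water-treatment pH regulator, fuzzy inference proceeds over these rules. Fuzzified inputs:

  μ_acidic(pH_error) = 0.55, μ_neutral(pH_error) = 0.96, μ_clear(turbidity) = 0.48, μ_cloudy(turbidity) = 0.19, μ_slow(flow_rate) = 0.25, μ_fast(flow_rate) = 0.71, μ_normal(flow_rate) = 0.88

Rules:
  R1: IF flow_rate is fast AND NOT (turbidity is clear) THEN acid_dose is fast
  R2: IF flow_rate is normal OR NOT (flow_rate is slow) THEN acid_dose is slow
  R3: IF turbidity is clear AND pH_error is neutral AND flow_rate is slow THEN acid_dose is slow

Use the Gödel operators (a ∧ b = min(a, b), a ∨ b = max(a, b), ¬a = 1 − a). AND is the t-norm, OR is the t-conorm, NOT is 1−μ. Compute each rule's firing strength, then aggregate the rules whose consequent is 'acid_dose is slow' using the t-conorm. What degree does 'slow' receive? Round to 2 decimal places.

R1: fast=0.71, ¬clear=1−0.48=0.52; AND[min(a, b)] → w = 0.52
R2: normal=0.88, ¬slow=1−0.25=0.75; OR[max(a, b)] → w = 0.88
R3: clear=0.48, neutral=0.96, slow=0.25; AND[min(a, b)] → w = 0.25
Rules with consequent 'slow': {R2, R3} → strengths 0.88, 0.25
Aggregate via t-conorm [max(a, b)]: 0.88

0.88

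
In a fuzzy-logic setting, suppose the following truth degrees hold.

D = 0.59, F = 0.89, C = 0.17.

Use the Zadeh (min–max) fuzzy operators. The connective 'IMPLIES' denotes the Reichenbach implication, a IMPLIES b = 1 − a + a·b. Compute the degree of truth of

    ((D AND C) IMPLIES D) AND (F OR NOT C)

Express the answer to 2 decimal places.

0.89

D AND C = min(a, b) on (0.59, 0.17) = 0.17
(D AND C) IMPLIES D  [Reichenbach: 1 − a + a·b] with a=0.17, b=0.59 → 0.93
NOT C = 1 − 0.17 = 0.83
F OR NOT C = max(a, b) on (0.89, 0.83) = 0.89
((D AND C) IMPLIES D) AND (F OR NOT C) = min(a, b) on (0.93, 0.89) = 0.89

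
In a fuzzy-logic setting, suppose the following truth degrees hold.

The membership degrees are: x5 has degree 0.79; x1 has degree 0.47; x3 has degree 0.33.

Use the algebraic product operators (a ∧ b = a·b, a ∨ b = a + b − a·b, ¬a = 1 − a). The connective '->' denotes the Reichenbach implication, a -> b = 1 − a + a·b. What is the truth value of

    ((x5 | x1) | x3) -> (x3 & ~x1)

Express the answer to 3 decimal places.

0.236

x5 | x1 = a + b − a·b on (0.7900, 0.4700) = 0.8887
(x5 | x1) | x3 = a + b − a·b on (0.8887, 0.3300) = 0.9254
~x1 = 1 − 0.4700 = 0.5300
x3 & ~x1 = a·b on (0.3300, 0.5300) = 0.1749
((x5 | x1) | x3) -> (x3 & ~x1)  [Reichenbach: 1 − a + a·b] with a=0.9254, b=0.1749 → 0.2364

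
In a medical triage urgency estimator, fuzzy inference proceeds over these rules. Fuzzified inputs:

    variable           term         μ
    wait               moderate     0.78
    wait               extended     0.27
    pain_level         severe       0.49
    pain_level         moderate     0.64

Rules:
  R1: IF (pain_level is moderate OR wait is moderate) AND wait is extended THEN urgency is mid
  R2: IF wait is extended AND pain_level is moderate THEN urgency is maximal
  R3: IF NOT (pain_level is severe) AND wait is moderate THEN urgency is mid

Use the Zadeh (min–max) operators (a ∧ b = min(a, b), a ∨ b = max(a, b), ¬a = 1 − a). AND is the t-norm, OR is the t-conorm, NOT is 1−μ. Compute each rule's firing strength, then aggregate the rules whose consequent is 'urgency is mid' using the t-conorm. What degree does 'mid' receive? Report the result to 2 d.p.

0.51

R1: (moderate=0.64 OR moderate=0.78) = 0.78; AND[min(a, b)] with extended=0.27 → w = 0.27
R2: extended=0.27, moderate=0.64; AND[min(a, b)] → w = 0.27
R3: ¬severe=1−0.49=0.51, moderate=0.78; AND[min(a, b)] → w = 0.51
Rules with consequent 'mid': {R1, R3} → strengths 0.27, 0.51
Aggregate via t-conorm [max(a, b)]: 0.51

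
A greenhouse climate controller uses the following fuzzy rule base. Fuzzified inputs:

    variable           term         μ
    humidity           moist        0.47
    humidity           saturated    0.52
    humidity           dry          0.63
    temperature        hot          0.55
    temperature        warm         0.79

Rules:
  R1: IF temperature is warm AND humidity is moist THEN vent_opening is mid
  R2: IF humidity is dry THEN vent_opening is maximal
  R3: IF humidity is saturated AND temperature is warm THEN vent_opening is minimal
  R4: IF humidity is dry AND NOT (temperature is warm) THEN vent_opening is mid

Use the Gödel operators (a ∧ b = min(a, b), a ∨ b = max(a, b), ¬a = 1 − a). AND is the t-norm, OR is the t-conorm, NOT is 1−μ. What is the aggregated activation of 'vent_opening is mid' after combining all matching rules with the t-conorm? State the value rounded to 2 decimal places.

R1: warm=0.79, moist=0.47; AND[min(a, b)] → w = 0.47
R2: dry=0.63 → w = 0.63
R3: saturated=0.52, warm=0.79; AND[min(a, b)] → w = 0.52
R4: dry=0.63, ¬warm=1−0.79=0.21; AND[min(a, b)] → w = 0.21
Rules with consequent 'mid': {R1, R4} → strengths 0.47, 0.21
Aggregate via t-conorm [max(a, b)]: 0.47

0.47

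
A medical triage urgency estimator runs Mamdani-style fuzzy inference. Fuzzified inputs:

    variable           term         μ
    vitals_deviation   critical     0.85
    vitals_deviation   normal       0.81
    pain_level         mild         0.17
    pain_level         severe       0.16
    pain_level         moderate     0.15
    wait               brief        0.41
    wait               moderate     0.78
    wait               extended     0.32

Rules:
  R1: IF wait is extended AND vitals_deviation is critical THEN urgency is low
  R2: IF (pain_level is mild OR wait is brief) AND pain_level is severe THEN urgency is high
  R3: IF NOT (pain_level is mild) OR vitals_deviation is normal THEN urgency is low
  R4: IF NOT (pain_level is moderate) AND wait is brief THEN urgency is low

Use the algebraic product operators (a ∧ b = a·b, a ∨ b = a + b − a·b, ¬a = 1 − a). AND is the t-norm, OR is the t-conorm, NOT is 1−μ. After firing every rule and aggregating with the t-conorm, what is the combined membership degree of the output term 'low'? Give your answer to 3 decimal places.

R1: extended=0.32, critical=0.85; AND[a·b] → w = 0.2720
R2: (mild=0.17 OR brief=0.41) = 0.5103; AND[a·b] with severe=0.16 → w = 0.0816
R3: ¬mild=1−0.17=0.83, normal=0.81; OR[a + b − a·b] → w = 0.9677
R4: ¬moderate=1−0.15=0.85, brief=0.41; AND[a·b] → w = 0.3485
Rules with consequent 'low': {R1, R3, R4} → strengths 0.2720, 0.9677, 0.3485
Aggregate via t-conorm [a + b − a·b]: 0.9847

0.985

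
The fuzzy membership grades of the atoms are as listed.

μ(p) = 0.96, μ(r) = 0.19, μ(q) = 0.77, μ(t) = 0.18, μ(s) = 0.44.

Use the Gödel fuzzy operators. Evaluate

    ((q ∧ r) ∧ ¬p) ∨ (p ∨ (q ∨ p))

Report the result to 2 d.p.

0.96

q ∧ r = min(a, b) on (0.77, 0.19) = 0.19
¬p = 1 − 0.96 = 0.04
(q ∧ r) ∧ ¬p = min(a, b) on (0.19, 0.04) = 0.04
q ∨ p = max(a, b) on (0.77, 0.96) = 0.96
p ∨ (q ∨ p) = max(a, b) on (0.96, 0.96) = 0.96
((q ∧ r) ∧ ¬p) ∨ (p ∨ (q ∨ p)) = max(a, b) on (0.04, 0.96) = 0.96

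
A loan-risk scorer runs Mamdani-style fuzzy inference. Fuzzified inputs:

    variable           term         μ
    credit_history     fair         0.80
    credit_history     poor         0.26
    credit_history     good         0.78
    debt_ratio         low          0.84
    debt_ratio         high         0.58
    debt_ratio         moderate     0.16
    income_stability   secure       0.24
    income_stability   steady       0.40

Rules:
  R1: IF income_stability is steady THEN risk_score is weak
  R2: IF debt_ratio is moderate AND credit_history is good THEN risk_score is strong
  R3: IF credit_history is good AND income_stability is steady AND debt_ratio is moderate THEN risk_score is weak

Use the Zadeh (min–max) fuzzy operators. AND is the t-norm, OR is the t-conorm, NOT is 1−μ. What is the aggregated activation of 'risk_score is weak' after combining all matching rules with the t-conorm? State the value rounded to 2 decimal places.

R1: steady=0.40 → w = 0.40
R2: moderate=0.16, good=0.78; AND[min(a, b)] → w = 0.16
R3: good=0.78, steady=0.40, moderate=0.16; AND[min(a, b)] → w = 0.16
Rules with consequent 'weak': {R1, R3} → strengths 0.40, 0.16
Aggregate via t-conorm [max(a, b)]: 0.40

0.40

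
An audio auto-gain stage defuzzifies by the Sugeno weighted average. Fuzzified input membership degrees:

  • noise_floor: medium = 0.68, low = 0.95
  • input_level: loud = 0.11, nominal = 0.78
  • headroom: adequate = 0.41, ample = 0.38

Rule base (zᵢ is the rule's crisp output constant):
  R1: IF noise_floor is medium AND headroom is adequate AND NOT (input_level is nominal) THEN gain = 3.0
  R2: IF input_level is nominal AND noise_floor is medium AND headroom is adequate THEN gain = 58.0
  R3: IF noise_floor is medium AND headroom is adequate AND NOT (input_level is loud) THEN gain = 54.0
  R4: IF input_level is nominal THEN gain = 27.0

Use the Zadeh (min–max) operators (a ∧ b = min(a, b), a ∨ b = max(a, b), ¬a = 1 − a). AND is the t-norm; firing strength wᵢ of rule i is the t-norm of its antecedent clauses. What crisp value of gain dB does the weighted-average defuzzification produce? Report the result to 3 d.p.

37.165

R1 (z=3.0): medium=0.68, adequate=0.41, ¬nominal=1−0.78=0.22; AND[min(a, b)] → w = 0.22
R2 (z=58.0): nominal=0.78, medium=0.68, adequate=0.41; AND[min(a, b)] → w = 0.41
R3 (z=54.0): medium=0.68, adequate=0.41, ¬loud=1−0.11=0.89; AND[min(a, b)] → w = 0.41
R4 (z=27.0): nominal=0.78 → w = 0.78
Weighted average = (0.22·3.0 + 0.41·58.0 + 0.41·54.0 + 0.78·27.0) / (0.22 + 0.41 + 0.41 + 0.78)
  = 67.6400 / 1.8200 = 37.165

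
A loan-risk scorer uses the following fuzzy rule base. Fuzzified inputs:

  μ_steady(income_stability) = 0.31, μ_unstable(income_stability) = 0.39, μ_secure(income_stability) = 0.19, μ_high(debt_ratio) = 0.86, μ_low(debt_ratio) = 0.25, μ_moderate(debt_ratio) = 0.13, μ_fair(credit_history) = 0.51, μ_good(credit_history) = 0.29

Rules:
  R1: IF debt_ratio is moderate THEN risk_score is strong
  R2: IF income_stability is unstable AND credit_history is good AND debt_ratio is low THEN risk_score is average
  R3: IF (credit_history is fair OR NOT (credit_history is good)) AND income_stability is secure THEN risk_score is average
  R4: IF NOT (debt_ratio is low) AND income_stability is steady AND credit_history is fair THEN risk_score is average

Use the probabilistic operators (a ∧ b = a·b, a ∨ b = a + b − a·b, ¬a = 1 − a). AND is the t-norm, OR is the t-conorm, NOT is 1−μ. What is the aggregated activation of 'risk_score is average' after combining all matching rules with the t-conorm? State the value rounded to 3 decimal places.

0.283

R1: moderate=0.13 → w = 0.1300
R2: unstable=0.39, good=0.29, low=0.25; AND[a·b] → w = 0.0283
R3: (fair=0.51 OR ¬good=1−0.29=0.71) = 0.8579; AND[a·b] with secure=0.19 → w = 0.1630
R4: ¬low=1−0.25=0.75, steady=0.31, fair=0.51; AND[a·b] → w = 0.1186
Rules with consequent 'average': {R2, R3, R4} → strengths 0.0283, 0.1630, 0.1186
Aggregate via t-conorm [a + b − a·b]: 0.2831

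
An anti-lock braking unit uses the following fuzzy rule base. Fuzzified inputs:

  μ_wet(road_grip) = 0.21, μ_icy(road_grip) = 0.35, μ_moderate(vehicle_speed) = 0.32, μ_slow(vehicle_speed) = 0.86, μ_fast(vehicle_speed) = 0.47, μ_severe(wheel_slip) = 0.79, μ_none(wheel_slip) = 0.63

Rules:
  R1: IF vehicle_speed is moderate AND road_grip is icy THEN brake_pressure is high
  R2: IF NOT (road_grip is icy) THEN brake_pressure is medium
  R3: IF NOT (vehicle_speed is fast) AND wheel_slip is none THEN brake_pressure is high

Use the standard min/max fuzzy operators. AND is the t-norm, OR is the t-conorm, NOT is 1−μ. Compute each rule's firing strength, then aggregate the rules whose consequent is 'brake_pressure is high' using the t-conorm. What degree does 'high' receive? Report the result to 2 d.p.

R1: moderate=0.32, icy=0.35; AND[min(a, b)] → w = 0.32
R2: ¬icy=1−0.35=0.65 → w = 0.65
R3: ¬fast=1−0.47=0.53, none=0.63; AND[min(a, b)] → w = 0.53
Rules with consequent 'high': {R1, R3} → strengths 0.32, 0.53
Aggregate via t-conorm [max(a, b)]: 0.53

0.53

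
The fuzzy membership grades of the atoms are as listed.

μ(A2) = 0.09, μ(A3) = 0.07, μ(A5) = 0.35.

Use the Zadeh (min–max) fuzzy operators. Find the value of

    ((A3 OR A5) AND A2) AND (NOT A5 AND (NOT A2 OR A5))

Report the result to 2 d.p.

A3 OR A5 = max(a, b) on (0.07, 0.35) = 0.35
(A3 OR A5) AND A2 = min(a, b) on (0.35, 0.09) = 0.09
NOT A5 = 1 − 0.35 = 0.65
NOT A2 = 1 − 0.09 = 0.91
NOT A2 OR A5 = max(a, b) on (0.91, 0.35) = 0.91
NOT A5 AND (NOT A2 OR A5) = min(a, b) on (0.65, 0.91) = 0.65
((A3 OR A5) AND A2) AND (NOT A5 AND (NOT A2 OR A5)) = min(a, b) on (0.09, 0.65) = 0.09

0.09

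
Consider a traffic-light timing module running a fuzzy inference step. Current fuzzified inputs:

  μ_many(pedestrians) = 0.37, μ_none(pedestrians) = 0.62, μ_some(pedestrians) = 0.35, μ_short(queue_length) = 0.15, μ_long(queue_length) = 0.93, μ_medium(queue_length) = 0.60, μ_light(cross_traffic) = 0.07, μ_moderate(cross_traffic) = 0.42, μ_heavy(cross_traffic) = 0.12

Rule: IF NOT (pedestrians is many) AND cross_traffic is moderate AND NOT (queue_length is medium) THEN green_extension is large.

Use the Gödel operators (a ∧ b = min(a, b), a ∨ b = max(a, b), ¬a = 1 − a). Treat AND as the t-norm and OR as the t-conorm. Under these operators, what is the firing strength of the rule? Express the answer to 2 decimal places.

firing strength: ¬many=1−0.37=0.63, moderate=0.42, ¬medium=1−0.60=0.40; AND[min(a, b)] → w = 0.40

0.40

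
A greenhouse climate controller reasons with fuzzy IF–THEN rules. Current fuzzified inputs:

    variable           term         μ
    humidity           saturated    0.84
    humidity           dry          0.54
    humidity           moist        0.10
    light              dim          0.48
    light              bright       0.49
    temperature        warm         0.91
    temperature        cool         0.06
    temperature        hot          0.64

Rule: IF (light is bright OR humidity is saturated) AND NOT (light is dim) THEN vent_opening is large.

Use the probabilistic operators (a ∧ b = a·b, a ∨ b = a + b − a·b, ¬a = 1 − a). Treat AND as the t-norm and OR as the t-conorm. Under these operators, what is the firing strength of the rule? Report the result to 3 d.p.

0.478

firing strength: (bright=0.49 OR saturated=0.84) = 0.9184; AND[a·b] with ¬dim=1−0.48=0.52 → w = 0.4776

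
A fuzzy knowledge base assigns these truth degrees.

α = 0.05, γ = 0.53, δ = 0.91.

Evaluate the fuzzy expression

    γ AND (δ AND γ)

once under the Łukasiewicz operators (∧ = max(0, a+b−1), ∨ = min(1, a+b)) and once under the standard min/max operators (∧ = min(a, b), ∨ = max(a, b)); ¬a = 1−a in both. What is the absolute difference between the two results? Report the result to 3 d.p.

0.530

Under Łukasiewicz:
  δ AND γ = max(0, a+b−1) on (0.91, 0.53) = 0.44
  γ AND (δ AND γ) = max(0, a+b−1) on (0.53, 0.44) = 0.00
  → value = 0.0000
Under standard min/max:
  δ AND γ = min(a, b) on (0.91, 0.53) = 0.53
  γ AND (δ AND γ) = min(a, b) on (0.53, 0.53) = 0.53
  → value = 0.5300
|0.0000 − 0.5300| = 0.530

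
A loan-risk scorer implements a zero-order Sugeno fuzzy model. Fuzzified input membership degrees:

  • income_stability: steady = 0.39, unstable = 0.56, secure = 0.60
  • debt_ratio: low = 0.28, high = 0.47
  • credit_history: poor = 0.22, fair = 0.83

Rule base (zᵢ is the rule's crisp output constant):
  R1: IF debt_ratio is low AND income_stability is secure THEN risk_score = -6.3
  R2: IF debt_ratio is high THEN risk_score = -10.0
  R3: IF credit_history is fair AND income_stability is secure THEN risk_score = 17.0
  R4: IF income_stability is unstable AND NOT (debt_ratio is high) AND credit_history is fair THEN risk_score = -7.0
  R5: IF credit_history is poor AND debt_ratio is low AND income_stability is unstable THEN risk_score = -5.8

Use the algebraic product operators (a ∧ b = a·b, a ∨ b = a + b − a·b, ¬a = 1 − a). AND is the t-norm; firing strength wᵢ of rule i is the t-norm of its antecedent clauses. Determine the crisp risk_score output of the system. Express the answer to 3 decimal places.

R1 (z=-6.3): low=0.28, secure=0.60; AND[a·b] → w = 0.1680
R2 (z=-10.0): high=0.47 → w = 0.4700
R3 (z=17.0): fair=0.83, secure=0.60; AND[a·b] → w = 0.4980
R4 (z=-7.0): unstable=0.56, ¬high=1−0.47=0.53, fair=0.83; AND[a·b] → w = 0.2463
R5 (z=-5.8): poor=0.22, low=0.28, unstable=0.56; AND[a·b] → w = 0.0345
Weighted average = (0.1680·-6.3 + 0.4700·-10.0 + 0.4980·17.0 + 0.2463·-7.0 + 0.0345·-5.8) / (0.1680 + 0.4700 + 0.4980 + 0.2463 + 0.0345)
  = 0.7831 / 1.4168 = 0.553

0.553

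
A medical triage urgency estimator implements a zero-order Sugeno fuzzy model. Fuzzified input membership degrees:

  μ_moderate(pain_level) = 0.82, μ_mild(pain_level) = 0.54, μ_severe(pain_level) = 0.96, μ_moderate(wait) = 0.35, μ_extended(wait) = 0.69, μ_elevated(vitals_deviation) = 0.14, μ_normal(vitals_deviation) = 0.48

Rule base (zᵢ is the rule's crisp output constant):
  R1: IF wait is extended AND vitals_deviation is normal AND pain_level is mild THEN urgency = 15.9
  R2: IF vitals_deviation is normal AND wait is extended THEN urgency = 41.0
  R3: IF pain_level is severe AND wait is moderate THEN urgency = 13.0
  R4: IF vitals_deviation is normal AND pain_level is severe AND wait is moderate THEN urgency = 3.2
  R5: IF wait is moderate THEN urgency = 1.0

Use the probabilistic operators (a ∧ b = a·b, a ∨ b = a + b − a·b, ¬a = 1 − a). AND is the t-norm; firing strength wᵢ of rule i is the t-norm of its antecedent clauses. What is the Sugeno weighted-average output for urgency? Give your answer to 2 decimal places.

15.96

R1 (z=15.9): extended=0.69, normal=0.48, mild=0.54; AND[a·b] → w = 0.1788
R2 (z=41.0): normal=0.48, extended=0.69; AND[a·b] → w = 0.3312
R3 (z=13.0): severe=0.96, moderate=0.35; AND[a·b] → w = 0.3360
R4 (z=3.2): normal=0.48, severe=0.96, moderate=0.35; AND[a·b] → w = 0.1613
R5 (z=1.0): moderate=0.35 → w = 0.3500
Weighted average = (0.1788·15.9 + 0.3312·41.0 + 0.3360·13.0 + 0.1613·3.2 + 0.3500·1.0) / (0.1788 + 0.3312 + 0.3360 + 0.1613 + 0.3500)
  = 21.6570 / 1.3573 = 15.96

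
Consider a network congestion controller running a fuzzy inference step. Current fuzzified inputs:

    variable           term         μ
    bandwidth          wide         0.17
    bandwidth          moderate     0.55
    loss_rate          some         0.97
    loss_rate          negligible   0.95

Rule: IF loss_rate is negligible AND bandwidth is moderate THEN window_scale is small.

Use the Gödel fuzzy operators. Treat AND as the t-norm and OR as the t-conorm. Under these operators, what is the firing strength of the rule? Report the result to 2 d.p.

firing strength: negligible=0.95, moderate=0.55; AND[min(a, b)] → w = 0.55

0.55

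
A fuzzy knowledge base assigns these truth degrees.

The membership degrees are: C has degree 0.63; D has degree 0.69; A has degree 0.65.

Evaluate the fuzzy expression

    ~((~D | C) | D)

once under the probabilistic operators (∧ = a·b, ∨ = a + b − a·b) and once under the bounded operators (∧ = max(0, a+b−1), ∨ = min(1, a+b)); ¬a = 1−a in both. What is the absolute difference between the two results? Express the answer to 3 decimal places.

0.079

Under probabilistic:
  ~D = 1 − 0.6900 = 0.3100
  ~D | C = a + b − a·b on (0.3100, 0.6300) = 0.7447
  (~D | C) | D = a + b − a·b on (0.7447, 0.6900) = 0.9209
  ~((~D | C) | D) = 1 − 0.9209 = 0.0791
  → value = 0.0791
Under bounded:
  ~D = 1 − 0.69 = 0.31
  ~D | C = min(1, a+b) on (0.31, 0.63) = 0.94
  (~D | C) | D = min(1, a+b) on (0.94, 0.69) = 1.00
  ~((~D | C) | D) = 1 − 1.00 = 0.00
  → value = 0.0000
|0.0791 − 0.0000| = 0.079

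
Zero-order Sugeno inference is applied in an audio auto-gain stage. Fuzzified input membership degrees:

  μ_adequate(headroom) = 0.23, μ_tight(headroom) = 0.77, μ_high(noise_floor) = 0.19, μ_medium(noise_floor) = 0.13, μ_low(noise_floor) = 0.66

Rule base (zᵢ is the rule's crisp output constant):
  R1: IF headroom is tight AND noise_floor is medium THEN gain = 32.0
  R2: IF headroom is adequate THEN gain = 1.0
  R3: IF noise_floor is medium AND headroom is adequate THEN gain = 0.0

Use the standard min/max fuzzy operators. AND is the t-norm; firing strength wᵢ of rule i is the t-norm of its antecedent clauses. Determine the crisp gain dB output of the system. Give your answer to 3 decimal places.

8.959

R1 (z=32.0): tight=0.77, medium=0.13; AND[min(a, b)] → w = 0.13
R2 (z=1.0): adequate=0.23 → w = 0.23
R3 (z=0.0): medium=0.13, adequate=0.23; AND[min(a, b)] → w = 0.13
Weighted average = (0.13·32.0 + 0.23·1.0 + 0.13·0.0) / (0.13 + 0.23 + 0.13)
  = 4.3900 / 0.4900 = 8.959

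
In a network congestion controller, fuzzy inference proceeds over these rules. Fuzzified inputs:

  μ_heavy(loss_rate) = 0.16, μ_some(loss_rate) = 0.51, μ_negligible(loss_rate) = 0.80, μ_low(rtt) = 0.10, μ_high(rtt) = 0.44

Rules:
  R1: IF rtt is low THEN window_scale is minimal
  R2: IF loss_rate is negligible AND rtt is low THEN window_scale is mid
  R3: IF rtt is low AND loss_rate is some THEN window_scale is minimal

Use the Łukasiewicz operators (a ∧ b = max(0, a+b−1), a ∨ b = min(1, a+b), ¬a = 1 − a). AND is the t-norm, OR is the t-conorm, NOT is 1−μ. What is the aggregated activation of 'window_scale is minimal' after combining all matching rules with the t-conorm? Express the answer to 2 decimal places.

0.10

R1: low=0.10 → w = 0.10
R2: negligible=0.80, low=0.10; AND[max(0, a+b−1)] → w = 0.00
R3: low=0.10, some=0.51; AND[max(0, a+b−1)] → w = 0.00
Rules with consequent 'minimal': {R1, R3} → strengths 0.10, 0.00
Aggregate via t-conorm [min(1, a+b)]: 0.10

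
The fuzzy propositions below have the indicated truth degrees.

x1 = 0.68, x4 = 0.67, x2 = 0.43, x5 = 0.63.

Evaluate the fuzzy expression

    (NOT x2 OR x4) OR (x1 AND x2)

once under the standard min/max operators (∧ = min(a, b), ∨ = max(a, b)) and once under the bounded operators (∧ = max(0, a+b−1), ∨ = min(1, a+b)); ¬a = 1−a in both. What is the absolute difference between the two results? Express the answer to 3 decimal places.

Under standard min/max:
  NOT x2 = 1 − 0.43 = 0.57
  NOT x2 OR x4 = max(a, b) on (0.57, 0.67) = 0.67
  x1 AND x2 = min(a, b) on (0.68, 0.43) = 0.43
  (NOT x2 OR x4) OR (x1 AND x2) = max(a, b) on (0.67, 0.43) = 0.67
  → value = 0.6700
Under bounded:
  NOT x2 = 1 − 0.43 = 0.57
  NOT x2 OR x4 = min(1, a+b) on (0.57, 0.67) = 1.00
  x1 AND x2 = max(0, a+b−1) on (0.68, 0.43) = 0.11
  (NOT x2 OR x4) OR (x1 AND x2) = min(1, a+b) on (1.00, 0.11) = 1.00
  → value = 1.0000
|0.6700 − 1.0000| = 0.330

0.330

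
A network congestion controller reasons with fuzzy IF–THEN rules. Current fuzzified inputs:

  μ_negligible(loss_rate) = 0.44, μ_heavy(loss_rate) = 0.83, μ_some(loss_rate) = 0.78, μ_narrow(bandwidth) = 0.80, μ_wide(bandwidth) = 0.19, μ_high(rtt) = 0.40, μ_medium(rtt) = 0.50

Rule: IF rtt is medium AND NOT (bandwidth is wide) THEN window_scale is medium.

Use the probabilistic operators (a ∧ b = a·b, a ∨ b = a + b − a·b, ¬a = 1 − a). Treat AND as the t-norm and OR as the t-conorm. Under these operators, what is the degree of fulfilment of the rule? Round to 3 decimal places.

0.405

firing strength: medium=0.50, ¬wide=1−0.19=0.81; AND[a·b] → w = 0.4050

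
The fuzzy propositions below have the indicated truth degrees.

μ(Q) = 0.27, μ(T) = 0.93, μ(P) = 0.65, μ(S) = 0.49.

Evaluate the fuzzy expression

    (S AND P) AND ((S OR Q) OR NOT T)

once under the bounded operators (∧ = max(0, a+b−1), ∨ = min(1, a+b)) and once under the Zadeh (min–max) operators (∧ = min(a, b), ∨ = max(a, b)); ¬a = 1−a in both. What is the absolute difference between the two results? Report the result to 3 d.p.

Under bounded:
  S AND P = max(0, a+b−1) on (0.49, 0.65) = 0.14
  S OR Q = min(1, a+b) on (0.49, 0.27) = 0.76
  NOT T = 1 − 0.93 = 0.07
  (S OR Q) OR NOT T = min(1, a+b) on (0.76, 0.07) = 0.83
  (S AND P) AND ((S OR Q) OR NOT T) = max(0, a+b−1) on (0.14, 0.83) = 0.00
  → value = 0.0000
Under Zadeh (min–max):
  S AND P = min(a, b) on (0.49, 0.65) = 0.49
  S OR Q = max(a, b) on (0.49, 0.27) = 0.49
  NOT T = 1 − 0.93 = 0.07
  (S OR Q) OR NOT T = max(a, b) on (0.49, 0.07) = 0.49
  (S AND P) AND ((S OR Q) OR NOT T) = min(a, b) on (0.49, 0.49) = 0.49
  → value = 0.4900
|0.0000 − 0.4900| = 0.490

0.490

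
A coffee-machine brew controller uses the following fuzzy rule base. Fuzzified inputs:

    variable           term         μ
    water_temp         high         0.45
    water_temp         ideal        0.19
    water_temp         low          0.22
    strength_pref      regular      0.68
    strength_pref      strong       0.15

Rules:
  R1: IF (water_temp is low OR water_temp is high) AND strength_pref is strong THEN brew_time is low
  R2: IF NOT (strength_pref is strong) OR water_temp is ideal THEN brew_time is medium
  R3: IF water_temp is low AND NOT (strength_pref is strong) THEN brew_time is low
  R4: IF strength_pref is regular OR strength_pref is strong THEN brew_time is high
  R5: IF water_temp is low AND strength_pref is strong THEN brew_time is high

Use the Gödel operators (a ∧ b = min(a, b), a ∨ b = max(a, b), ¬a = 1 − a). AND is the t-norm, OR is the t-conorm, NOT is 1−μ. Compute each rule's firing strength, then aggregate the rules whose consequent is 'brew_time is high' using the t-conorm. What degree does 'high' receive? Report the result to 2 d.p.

0.68

R1: (low=0.22 OR high=0.45) = 0.45; AND[min(a, b)] with strong=0.15 → w = 0.15
R2: ¬strong=1−0.15=0.85, ideal=0.19; OR[max(a, b)] → w = 0.85
R3: low=0.22, ¬strong=1−0.15=0.85; AND[min(a, b)] → w = 0.22
R4: regular=0.68, strong=0.15; OR[max(a, b)] → w = 0.68
R5: low=0.22, strong=0.15; AND[min(a, b)] → w = 0.15
Rules with consequent 'high': {R4, R5} → strengths 0.68, 0.15
Aggregate via t-conorm [max(a, b)]: 0.68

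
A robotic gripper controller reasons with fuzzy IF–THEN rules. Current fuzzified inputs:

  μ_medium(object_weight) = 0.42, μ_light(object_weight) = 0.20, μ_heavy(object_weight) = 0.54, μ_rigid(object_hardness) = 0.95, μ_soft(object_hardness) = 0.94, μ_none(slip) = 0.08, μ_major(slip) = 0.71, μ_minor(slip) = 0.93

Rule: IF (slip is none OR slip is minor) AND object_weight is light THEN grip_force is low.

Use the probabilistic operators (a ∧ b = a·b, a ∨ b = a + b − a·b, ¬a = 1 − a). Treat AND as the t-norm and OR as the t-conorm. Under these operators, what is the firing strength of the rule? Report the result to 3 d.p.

firing strength: (none=0.08 OR minor=0.93) = 0.9356; AND[a·b] with light=0.20 → w = 0.1871

0.187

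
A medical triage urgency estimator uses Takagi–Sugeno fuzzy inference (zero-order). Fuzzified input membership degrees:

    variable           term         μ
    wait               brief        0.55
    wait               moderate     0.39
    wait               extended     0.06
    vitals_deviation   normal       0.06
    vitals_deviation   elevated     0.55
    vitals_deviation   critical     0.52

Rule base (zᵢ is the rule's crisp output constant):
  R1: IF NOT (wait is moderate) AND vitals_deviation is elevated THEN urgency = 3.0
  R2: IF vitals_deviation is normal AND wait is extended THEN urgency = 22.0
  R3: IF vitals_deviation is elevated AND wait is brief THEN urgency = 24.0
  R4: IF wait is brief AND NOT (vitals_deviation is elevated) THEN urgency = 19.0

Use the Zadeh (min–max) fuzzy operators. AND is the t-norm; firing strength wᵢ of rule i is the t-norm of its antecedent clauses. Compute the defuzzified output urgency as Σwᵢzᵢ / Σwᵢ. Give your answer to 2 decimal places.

R1 (z=3.0): ¬moderate=1−0.39=0.61, elevated=0.55; AND[min(a, b)] → w = 0.55
R2 (z=22.0): normal=0.06, extended=0.06; AND[min(a, b)] → w = 0.06
R3 (z=24.0): elevated=0.55, brief=0.55; AND[min(a, b)] → w = 0.55
R4 (z=19.0): brief=0.55, ¬elevated=1−0.55=0.45; AND[min(a, b)] → w = 0.45
Weighted average = (0.55·3.0 + 0.06·22.0 + 0.55·24.0 + 0.45·19.0) / (0.55 + 0.06 + 0.55 + 0.45)
  = 24.7200 / 1.6100 = 15.35

15.35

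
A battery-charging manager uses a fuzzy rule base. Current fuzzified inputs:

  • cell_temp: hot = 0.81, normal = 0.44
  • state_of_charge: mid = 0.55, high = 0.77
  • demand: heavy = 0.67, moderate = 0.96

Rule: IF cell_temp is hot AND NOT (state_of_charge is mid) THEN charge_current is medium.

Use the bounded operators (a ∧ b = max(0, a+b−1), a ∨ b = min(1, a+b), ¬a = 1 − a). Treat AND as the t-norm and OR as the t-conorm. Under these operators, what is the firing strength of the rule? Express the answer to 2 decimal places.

firing strength: hot=0.81, ¬mid=1−0.55=0.45; AND[max(0, a+b−1)] → w = 0.26

0.26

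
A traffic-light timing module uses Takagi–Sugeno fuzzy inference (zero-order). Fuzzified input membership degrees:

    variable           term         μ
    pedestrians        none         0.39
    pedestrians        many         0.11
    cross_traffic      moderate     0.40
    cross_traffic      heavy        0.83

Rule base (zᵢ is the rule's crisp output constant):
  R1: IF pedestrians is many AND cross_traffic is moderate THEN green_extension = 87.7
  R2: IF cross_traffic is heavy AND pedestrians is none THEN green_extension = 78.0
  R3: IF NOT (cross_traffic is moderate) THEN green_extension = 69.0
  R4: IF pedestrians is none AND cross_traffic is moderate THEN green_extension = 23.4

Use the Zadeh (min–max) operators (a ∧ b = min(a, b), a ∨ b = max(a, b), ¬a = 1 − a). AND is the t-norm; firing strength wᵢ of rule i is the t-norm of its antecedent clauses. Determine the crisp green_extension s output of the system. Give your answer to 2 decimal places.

R1 (z=87.7): many=0.11, moderate=0.40; AND[min(a, b)] → w = 0.11
R2 (z=78.0): heavy=0.83, none=0.39; AND[min(a, b)] → w = 0.39
R3 (z=69.0): ¬moderate=1−0.40=0.60 → w = 0.60
R4 (z=23.4): none=0.39, moderate=0.40; AND[min(a, b)] → w = 0.39
Weighted average = (0.11·87.7 + 0.39·78.0 + 0.60·69.0 + 0.39·23.4) / (0.11 + 0.39 + 0.60 + 0.39)
  = 90.5930 / 1.4900 = 60.80

60.80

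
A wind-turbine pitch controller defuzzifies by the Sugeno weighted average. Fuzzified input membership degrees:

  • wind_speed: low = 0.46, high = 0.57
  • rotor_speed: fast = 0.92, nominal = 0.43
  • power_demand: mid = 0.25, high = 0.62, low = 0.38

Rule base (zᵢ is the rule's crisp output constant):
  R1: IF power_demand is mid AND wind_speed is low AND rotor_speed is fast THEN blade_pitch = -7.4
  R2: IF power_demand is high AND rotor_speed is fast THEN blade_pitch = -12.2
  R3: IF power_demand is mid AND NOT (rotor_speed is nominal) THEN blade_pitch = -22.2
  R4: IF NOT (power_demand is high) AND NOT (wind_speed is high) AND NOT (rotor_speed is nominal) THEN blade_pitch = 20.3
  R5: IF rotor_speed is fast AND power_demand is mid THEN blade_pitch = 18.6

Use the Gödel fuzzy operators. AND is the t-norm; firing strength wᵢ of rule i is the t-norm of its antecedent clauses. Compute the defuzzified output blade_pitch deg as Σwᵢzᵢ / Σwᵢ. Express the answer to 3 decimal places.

-1.486

R1 (z=-7.4): mid=0.25, low=0.46, fast=0.92; AND[min(a, b)] → w = 0.25
R2 (z=-12.2): high=0.62, fast=0.92; AND[min(a, b)] → w = 0.62
R3 (z=-22.2): mid=0.25, ¬nominal=1−0.43=0.57; AND[min(a, b)] → w = 0.25
R4 (z=20.3): ¬high=1−0.62=0.38, ¬high=1−0.57=0.43, ¬nominal=1−0.43=0.57; AND[min(a, b)] → w = 0.38
R5 (z=18.6): fast=0.92, mid=0.25; AND[min(a, b)] → w = 0.25
Weighted average = (0.25·-7.4 + 0.62·-12.2 + 0.25·-22.2 + 0.38·20.3 + 0.25·18.6) / (0.25 + 0.62 + 0.25 + 0.38 + 0.25)
  = -2.6000 / 1.7500 = -1.486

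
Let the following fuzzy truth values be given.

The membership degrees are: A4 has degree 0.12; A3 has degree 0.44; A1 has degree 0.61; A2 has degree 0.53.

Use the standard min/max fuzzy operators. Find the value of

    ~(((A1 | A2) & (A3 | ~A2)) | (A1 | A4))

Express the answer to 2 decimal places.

0.39

A1 | A2 = max(a, b) on (0.61, 0.53) = 0.61
~A2 = 1 − 0.53 = 0.47
A3 | ~A2 = max(a, b) on (0.44, 0.47) = 0.47
(A1 | A2) & (A3 | ~A2) = min(a, b) on (0.61, 0.47) = 0.47
A1 | A4 = max(a, b) on (0.61, 0.12) = 0.61
((A1 | A2) & (A3 | ~A2)) | (A1 | A4) = max(a, b) on (0.47, 0.61) = 0.61
~(((A1 | A2) & (A3 | ~A2)) | (A1 | A4)) = 1 − 0.61 = 0.39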